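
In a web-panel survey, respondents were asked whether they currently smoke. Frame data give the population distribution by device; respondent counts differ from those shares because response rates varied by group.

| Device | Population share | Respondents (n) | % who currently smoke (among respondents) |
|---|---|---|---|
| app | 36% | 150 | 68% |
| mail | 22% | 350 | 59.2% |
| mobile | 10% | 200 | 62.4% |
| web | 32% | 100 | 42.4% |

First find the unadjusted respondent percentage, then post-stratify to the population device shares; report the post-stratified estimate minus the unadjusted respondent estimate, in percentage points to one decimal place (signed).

-2.2 percentage points

Unadjusted (pooled respondent) estimate weights by respondent counts:
  (150/800)×68 + (350/800)×59.2 + (200/800)×62.4 + (100/800)×42.4 = 59.55%
Post-stratified estimate weights by population shares:
  0.36×68 + 0.22×59.2 + 0.1×62.4 + 0.32×42.4 = 57.312%
Difference = 57.312 − 59.55 = -2.238 pp.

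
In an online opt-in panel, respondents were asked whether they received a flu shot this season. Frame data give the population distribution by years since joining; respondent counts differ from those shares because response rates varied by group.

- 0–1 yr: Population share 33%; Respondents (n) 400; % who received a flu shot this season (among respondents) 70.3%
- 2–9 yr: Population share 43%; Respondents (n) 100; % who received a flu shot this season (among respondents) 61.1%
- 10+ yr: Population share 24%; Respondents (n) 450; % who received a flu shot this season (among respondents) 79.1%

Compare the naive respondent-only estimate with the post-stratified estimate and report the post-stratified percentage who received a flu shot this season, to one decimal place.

68.5%

Naive respondent-only estimate (weights = respondent counts):
  (400/950)×70.3 + (100/950)×61.1 + (450/950)×79.1 = 73.5%
Post-stratified estimate weights by population shares:
  0.33×70.3 + 0.43×61.1 + 0.24×79.1 = 68.456%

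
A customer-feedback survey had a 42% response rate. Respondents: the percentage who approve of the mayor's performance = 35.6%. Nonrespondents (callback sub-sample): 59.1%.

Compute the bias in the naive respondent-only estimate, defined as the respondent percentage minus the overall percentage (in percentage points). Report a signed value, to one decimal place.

Nonresponse fraction = 1 − 0.42 = 0.58.
Bias = (nonresponse fraction) × (respondent percentage − nonrespondent percentage)
     = 0.58 × (35.6 − 59.1) = 0.58 × -23.5 = -13.63.

-13.6 percentage points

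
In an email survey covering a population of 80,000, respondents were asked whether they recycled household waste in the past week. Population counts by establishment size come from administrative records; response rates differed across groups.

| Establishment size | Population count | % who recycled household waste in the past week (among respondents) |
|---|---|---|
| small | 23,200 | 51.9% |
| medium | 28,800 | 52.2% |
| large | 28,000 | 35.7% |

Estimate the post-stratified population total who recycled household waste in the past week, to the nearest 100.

Each cell contributes its population count × the respondent rate:
  small: 23,200 × 51.9% = 12040.8
  medium: 28,800 × 52.2% = 15033.6
  large: 28,000 × 35.7% = 9996
Estimated total = 37070.4 → 37,100.

37,100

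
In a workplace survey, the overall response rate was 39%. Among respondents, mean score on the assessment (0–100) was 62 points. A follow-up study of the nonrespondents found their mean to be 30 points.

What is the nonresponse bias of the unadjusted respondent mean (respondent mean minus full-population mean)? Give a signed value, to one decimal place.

Nonresponse fraction = 1 − 0.39 = 0.61.
Bias = (nonresponse fraction) × (respondent mean − nonrespondent mean)
     = 0.61 × (62 − 30) = 0.61 × 32 = 19.52.

+19.5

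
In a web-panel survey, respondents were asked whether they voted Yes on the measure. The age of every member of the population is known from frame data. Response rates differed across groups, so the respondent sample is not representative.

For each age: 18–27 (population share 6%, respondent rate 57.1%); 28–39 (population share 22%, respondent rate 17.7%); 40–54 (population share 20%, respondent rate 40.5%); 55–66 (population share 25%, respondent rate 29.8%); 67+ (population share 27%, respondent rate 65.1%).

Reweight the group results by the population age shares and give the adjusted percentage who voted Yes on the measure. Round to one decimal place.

40.4%

Weight each group's respondent value by its population share:
  18–27: 0.06 × 57.1 = 3.426
  28–39: 0.22 × 17.7 = 3.894
  40–54: 0.2 × 40.5 = 8.1
  55–66: 0.25 × 29.8 = 7.45
  67+: 0.27 × 65.1 = 17.577
Post-stratified estimate = 40.447 → 40.4%.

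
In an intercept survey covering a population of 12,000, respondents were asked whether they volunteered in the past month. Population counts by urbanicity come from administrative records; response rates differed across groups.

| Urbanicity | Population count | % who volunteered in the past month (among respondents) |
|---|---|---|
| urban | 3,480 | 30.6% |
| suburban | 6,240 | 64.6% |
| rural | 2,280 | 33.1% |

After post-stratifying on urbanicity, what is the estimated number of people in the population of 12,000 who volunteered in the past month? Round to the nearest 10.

Apply each group's respondent rate to its population count:
  urban: 3,480 × 30.6% = 1064.88
  suburban: 6,240 × 64.6% = 4031.04
  rural: 2,280 × 33.1% = 754.68
Estimated total = 5850.6 → 5,850.

5,850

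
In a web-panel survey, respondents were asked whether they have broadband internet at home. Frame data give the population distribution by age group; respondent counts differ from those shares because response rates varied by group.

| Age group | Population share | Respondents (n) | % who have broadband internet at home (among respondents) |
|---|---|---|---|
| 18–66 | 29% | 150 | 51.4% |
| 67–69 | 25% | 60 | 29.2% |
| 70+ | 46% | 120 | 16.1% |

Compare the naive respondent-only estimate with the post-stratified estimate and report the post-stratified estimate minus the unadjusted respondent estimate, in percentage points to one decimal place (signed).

Without adjustment, the pooled respondent share is:
  (150/330)×51.4 + (60/330)×29.2 + (120/330)×16.1 = 34.5273%
Reweighting by population age group shares:
  0.29×51.4 + 0.25×29.2 + 0.46×16.1 = 29.612%
Difference = 29.612 − 34.5273 = -4.9153 pp.

-4.9 percentage points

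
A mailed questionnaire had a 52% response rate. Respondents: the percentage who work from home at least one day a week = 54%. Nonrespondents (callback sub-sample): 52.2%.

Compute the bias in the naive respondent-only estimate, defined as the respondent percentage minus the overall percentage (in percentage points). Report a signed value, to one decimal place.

Nonresponse fraction = 1 − 0.52 = 0.48.
Bias = (nonresponse fraction) × (respondent percentage − nonrespondent percentage)
     = 0.48 × (54 − 52.2) = 0.48 × 1.8 = 0.864.

+0.9 percentage points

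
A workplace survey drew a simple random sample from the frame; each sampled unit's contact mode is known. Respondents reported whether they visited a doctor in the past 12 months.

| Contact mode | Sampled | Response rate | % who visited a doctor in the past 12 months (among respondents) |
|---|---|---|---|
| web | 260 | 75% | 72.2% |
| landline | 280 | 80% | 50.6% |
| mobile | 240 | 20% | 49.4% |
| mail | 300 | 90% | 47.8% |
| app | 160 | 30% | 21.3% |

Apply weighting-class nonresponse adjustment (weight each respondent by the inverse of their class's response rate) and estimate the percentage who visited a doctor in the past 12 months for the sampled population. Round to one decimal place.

Inverse-response-rate weighting restores each class to its sampled count, so class totals weight by n_sampled:
  web: 260 × 72.2 = 18,772
  landline: 280 × 50.6 = 14,168
  mobile: 240 × 49.4 = 11,856
  mail: 300 × 47.8 = 14,340
  app: 160 × 21.3 = 3408
Adjusted estimate = 62,544 / 1,240 = 50.4387 → 50.4%.

50.4%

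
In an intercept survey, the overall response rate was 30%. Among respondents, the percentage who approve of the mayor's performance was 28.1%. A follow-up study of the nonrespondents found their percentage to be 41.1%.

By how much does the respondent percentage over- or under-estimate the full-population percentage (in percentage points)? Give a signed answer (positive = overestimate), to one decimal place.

-9.1 percentage points

Nonresponse fraction = 1 − 0.3 = 0.7.
Bias = (nonresponse fraction) × (respondent percentage − nonrespondent percentage)
     = 0.7 × (28.1 − 41.1) = 0.7 × -13 = -9.1.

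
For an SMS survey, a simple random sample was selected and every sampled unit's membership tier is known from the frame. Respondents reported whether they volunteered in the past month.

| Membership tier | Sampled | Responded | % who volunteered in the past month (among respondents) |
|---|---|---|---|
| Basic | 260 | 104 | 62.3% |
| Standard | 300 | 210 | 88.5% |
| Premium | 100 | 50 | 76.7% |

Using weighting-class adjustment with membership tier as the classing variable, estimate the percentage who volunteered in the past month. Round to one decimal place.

Class response rates: Basic 104/260 = 40%, Standard 210/300 = 70%, Premium 50/100 = 50%.
With weight = n_sampled/n_responded per class, the weighted class total is n_sampled:
  Basic: 260 × 62.3 = 16,198
  Standard: 300 × 88.5 = 26,550
  Premium: 100 × 76.7 = 7670
Adjusted estimate = 50,418 / 660 = 76.3909 → 76.4%.

76.4%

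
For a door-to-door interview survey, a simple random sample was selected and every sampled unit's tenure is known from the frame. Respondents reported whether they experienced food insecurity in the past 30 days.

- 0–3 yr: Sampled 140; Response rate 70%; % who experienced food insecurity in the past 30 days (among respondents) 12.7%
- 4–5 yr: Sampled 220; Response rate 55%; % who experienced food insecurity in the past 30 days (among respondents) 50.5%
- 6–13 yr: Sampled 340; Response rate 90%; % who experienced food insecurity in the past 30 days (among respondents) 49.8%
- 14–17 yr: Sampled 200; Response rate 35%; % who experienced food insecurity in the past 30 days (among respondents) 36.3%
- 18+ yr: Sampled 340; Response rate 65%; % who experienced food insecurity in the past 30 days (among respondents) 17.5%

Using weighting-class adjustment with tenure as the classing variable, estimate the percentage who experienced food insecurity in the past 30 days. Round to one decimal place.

Inverse-response-rate weighting restores each class to its sampled count, so class totals weight by n_sampled:
  0–3 yr: 140 × 12.7 = 1778
  4–5 yr: 220 × 50.5 = 11,110
  6–13 yr: 340 × 49.8 = 16,932
  14–17 yr: 200 × 36.3 = 7260
  18+ yr: 340 × 17.5 = 5950
Adjusted estimate = 43,030 / 1,240 = 34.7016 → 34.7%.

34.7%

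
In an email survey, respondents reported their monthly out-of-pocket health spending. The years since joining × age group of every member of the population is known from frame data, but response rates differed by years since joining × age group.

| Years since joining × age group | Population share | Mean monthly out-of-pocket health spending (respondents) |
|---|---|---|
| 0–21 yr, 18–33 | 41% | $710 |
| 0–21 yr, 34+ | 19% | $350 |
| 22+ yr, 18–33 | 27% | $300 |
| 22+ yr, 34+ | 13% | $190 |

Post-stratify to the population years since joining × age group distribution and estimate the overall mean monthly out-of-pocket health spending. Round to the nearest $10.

$460

Weight each group's respondent value by its population share:
  0–21 yr, 18–33: 0.41 × 710 = 291.1
  0–21 yr, 34+: 0.19 × 350 = 66.5
  22+ yr, 18–33: 0.27 × 300 = 81
  22+ yr, 34+: 0.13 × 190 = 24.7
Post-stratified estimate = 463.3 → $460.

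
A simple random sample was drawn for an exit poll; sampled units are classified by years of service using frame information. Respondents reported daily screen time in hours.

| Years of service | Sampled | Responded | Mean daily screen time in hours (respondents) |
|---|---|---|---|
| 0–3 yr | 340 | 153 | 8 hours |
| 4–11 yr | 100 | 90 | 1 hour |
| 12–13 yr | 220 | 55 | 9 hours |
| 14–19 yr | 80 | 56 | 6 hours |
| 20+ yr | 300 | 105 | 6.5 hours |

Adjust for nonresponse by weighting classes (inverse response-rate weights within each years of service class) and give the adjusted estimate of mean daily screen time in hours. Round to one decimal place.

7.0

Class response rates: 0–3 yr 153/340 = 45%, 4–11 yr 90/100 = 90%, 12–13 yr 55/220 = 25%, 14–19 yr 56/80 = 70%, 20+ yr 105/300 = 35%.
With weight = n_sampled/n_responded per class, the weighted class total is n_sampled:
  0–3 yr: 340 × 8 = 2720
  4–11 yr: 100 × 1 = 100
  12–13 yr: 220 × 9 = 1980
  14–19 yr: 80 × 6 = 480
  20+ yr: 300 × 6.5 = 1950
Adjusted estimate = 7230 / 1,040 = 6.95192 → 7.0.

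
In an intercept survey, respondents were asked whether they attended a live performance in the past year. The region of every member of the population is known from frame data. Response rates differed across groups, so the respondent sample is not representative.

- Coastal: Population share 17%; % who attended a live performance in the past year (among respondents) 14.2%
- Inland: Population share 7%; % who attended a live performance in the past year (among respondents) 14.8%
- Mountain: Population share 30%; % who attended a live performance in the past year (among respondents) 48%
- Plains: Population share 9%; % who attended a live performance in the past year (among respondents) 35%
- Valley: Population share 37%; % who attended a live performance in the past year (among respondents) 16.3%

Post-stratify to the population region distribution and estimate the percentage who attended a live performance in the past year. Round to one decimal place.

27.0%

Weight each group's respondent value by its population share:
  Coastal: 0.17 × 14.2 = 2.414
  Inland: 0.07 × 14.8 = 1.036
  Mountain: 0.3 × 48 = 14.4
  Plains: 0.09 × 35 = 3.15
  Valley: 0.37 × 16.3 = 6.031
Post-stratified estimate = 27.031 → 27.0%.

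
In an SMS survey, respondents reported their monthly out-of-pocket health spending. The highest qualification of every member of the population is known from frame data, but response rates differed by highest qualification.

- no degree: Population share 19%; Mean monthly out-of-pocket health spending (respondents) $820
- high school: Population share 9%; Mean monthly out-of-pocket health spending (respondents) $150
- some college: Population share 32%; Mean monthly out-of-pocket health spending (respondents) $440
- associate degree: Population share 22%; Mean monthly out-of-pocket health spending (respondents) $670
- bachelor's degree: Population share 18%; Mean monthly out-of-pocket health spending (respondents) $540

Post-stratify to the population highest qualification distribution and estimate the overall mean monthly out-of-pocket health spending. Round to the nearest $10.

Post-stratification weights by population share, not respondent share:
  no degree: 0.19 × 820 = 155.8
  high school: 0.09 × 150 = 13.5
  some college: 0.32 × 440 = 140.8
  associate degree: 0.22 × 670 = 147.4
  bachelor's degree: 0.18 × 540 = 97.2
Post-stratified estimate = 554.7 → $550.

$550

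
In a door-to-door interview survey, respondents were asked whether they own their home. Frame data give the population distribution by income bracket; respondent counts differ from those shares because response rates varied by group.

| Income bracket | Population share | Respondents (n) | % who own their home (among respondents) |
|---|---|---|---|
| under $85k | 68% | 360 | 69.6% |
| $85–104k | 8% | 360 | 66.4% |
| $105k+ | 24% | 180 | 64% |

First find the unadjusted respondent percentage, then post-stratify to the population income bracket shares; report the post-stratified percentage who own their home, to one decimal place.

68.0%

Without adjustment, the pooled respondent share is:
  (360/900)×69.6 + (360/900)×66.4 + (180/900)×64 = 67.2%
Post-stratifying to population shares instead:
  0.68×69.6 + 0.08×66.4 + 0.24×64 = 68%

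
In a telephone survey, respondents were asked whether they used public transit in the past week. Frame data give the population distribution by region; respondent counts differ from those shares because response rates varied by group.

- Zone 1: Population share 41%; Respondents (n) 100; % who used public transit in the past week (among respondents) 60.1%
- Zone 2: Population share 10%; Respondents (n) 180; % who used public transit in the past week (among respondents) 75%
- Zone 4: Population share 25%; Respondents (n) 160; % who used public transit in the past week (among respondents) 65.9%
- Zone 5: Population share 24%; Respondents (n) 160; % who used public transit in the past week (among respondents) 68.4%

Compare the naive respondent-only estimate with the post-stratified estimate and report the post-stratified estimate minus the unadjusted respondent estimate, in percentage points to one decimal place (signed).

Without adjustment, the pooled respondent share is:
  (100/600)×60.1 + (180/600)×75 + (160/600)×65.9 + (160/600)×68.4 = 68.33%
Post-stratifying to population shares instead:
  0.41×60.1 + 0.1×75 + 0.25×65.9 + 0.24×68.4 = 65.032%
Difference = 65.032 − 68.33 = -3.298 pp.

-3.3 percentage points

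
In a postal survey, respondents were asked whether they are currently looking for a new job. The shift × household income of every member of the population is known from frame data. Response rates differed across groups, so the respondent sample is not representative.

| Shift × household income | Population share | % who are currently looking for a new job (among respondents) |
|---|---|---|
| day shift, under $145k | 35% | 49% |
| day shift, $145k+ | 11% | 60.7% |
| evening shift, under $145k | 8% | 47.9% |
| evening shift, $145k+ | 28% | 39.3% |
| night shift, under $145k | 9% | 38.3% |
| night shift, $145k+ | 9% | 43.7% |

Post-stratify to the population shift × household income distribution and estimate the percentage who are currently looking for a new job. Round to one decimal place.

Each cell contributes population-share × respondent value:
  day shift, under $145k: 0.35 × 49 = 17.15
  day shift, $145k+: 0.11 × 60.7 = 6.677
  evening shift, under $145k: 0.08 × 47.9 = 3.832
  evening shift, $145k+: 0.28 × 39.3 = 11.004
  night shift, under $145k: 0.09 × 38.3 = 3.447
  night shift, $145k+: 0.09 × 43.7 = 3.933
Post-stratified estimate = 46.043 → 46.0%.

46.0%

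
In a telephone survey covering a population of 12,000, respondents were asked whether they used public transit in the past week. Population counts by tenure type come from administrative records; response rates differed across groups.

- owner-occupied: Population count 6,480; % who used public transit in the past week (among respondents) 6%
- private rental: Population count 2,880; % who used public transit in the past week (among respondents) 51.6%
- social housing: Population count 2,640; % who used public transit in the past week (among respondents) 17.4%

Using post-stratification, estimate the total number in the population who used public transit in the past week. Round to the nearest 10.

Estimated count per cell = population count × respondent percentage:
  owner-occupied: 6,480 × 6% = 388.8
  private rental: 2,880 × 51.6% = 1486.08
  social housing: 2,640 × 17.4% = 459.36
Estimated total = 2334.24 → 2,330.

2,330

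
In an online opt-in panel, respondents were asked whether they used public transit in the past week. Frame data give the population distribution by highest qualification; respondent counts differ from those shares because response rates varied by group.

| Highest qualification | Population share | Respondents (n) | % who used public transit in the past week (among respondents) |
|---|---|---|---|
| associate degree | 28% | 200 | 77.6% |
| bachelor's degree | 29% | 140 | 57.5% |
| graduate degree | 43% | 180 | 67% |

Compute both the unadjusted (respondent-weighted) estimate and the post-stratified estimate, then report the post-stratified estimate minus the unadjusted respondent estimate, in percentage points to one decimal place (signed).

-1.3 percentage points

Unadjusted (pooled respondent) estimate weights by respondent counts:
  (200/520)×77.6 + (140/520)×57.5 + (180/520)×67 = 68.5192%
Post-stratifying to population shares instead:
  0.28×77.6 + 0.29×57.5 + 0.43×67 = 67.213%
Difference = 67.213 − 68.5192 = -1.3062 pp.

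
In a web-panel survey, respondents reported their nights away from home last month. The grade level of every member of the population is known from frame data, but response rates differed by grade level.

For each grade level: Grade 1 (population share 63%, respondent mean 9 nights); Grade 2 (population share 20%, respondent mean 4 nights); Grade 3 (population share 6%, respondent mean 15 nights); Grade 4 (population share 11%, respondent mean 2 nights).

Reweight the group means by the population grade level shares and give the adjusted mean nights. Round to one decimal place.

Weight each group's respondent value by its population share:
  Grade 1: 0.63 × 9 = 5.67
  Grade 2: 0.2 × 4 = 0.8
  Grade 3: 0.06 × 15 = 0.9
  Grade 4: 0.11 × 2 = 0.22
Post-stratified estimate = 7.59 → 7.6.

7.6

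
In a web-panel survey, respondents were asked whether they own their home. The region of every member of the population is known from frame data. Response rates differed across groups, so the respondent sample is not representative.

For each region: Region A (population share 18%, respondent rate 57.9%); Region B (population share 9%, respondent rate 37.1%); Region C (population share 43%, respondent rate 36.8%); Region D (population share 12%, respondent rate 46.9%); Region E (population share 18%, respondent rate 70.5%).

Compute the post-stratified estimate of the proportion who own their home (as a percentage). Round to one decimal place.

47.9%

Post-stratification weights by population share, not respondent share:
  Region A: 0.18 × 57.9 = 10.422
  Region B: 0.09 × 37.1 = 3.339
  Region C: 0.43 × 36.8 = 15.824
  Region D: 0.12 × 46.9 = 5.628
  Region E: 0.18 × 70.5 = 12.69
Post-stratified estimate = 47.903 → 47.9%.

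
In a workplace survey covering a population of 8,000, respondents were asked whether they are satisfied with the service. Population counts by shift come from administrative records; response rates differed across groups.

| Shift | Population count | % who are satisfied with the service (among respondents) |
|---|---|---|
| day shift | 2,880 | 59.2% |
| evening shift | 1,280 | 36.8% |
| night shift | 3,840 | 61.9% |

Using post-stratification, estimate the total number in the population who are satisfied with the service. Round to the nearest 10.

Estimated count per cell = population count × respondent percentage:
  day shift: 2,880 × 59.2% = 1704.96
  evening shift: 1,280 × 36.8% = 471.04
  night shift: 3,840 × 61.9% = 2376.96
Estimated total = 4552.96 → 4,550.

4,550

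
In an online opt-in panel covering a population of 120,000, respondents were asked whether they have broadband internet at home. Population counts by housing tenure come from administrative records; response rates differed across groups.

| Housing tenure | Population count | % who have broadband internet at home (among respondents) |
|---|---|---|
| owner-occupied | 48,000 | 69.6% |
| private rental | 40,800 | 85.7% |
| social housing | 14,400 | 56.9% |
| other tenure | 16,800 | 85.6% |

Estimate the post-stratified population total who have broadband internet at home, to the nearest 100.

90,900

Apply each group's respondent rate to its population count:
  owner-occupied: 48,000 × 69.6% = 33,408
  private rental: 40,800 × 85.7% = 34965.6
  social housing: 14,400 × 56.9% = 8193.6
  other tenure: 16,800 × 85.6% = 14380.8
Estimated total = 90,948 → 90,900.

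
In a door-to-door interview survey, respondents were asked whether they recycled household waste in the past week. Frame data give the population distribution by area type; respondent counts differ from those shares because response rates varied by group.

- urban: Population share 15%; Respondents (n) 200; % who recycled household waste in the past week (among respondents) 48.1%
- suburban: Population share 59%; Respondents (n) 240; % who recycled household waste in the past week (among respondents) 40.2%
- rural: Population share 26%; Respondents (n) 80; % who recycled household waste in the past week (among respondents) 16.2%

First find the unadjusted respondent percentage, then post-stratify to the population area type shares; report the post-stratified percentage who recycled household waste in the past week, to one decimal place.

Naive respondent-only estimate (weights = respondent counts):
  (200/520)×48.1 + (240/520)×40.2 + (80/520)×16.2 = 39.5462%
Post-stratified estimate weights by population shares:
  0.15×48.1 + 0.59×40.2 + 0.26×16.2 = 35.145%

35.1%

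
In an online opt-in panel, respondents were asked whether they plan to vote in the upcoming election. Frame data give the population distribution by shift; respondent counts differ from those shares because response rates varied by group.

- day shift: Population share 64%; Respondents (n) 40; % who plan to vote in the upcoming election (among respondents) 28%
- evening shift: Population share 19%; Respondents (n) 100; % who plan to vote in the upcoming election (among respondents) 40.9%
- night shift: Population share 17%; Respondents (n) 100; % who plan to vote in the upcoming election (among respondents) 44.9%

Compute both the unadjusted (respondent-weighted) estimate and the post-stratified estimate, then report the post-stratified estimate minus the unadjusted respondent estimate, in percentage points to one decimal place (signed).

-7.1 percentage points

Unadjusted (pooled respondent) estimate weights by respondent counts:
  (40/240)×28 + (100/240)×40.9 + (100/240)×44.9 = 40.4167%
Reweighting by population shift shares:
  0.64×28 + 0.19×40.9 + 0.17×44.9 = 33.324%
Difference = 33.324 − 40.4167 = -7.0927 pp.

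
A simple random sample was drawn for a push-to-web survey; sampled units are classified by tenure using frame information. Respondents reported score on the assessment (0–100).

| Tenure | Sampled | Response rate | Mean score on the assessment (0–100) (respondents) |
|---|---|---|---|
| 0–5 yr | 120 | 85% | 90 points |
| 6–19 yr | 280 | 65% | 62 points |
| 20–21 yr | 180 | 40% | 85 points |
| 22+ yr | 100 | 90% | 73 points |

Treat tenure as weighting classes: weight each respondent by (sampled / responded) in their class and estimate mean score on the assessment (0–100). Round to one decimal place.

74.6

Weighting each respondent by the inverse class response rate inflates each class back to its sampled size, so the class weight is n_sampled:
  0–5 yr: 120 × 90 = 10,800
  6–19 yr: 280 × 62 = 17,360
  20–21 yr: 180 × 85 = 15,300
  22+ yr: 100 × 73 = 7300
Adjusted estimate = 50,760 / 680 = 74.6471 → 74.6.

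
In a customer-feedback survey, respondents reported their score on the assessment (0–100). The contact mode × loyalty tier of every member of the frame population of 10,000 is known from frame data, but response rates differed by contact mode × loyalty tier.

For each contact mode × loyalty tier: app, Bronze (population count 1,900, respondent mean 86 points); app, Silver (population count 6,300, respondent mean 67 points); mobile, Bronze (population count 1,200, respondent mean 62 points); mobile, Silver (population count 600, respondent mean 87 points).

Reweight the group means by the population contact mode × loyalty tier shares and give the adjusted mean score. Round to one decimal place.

Reweight to the known contact mode × loyalty tier distribution:
  app, Bronze: (1,900/10,000) × 86 = 16.34
  app, Silver: (6,300/10,000) × 67 = 42.21
  mobile, Bronze: (1,200/10,000) × 62 = 7.44
  mobile, Silver: (600/10,000) × 87 = 5.22
Post-stratified estimate = 71.21 → 71.2.

71.2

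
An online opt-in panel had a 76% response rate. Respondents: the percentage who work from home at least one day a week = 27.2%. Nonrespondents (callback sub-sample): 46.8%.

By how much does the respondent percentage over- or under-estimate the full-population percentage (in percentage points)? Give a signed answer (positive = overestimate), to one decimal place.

Nonresponse fraction = 1 − 0.76 = 0.24.
Bias = (nonresponse fraction) × (respondent percentage − nonrespondent percentage)
     = 0.24 × (27.2 − 46.8) = 0.24 × -19.6 = -4.704.

-4.7 percentage points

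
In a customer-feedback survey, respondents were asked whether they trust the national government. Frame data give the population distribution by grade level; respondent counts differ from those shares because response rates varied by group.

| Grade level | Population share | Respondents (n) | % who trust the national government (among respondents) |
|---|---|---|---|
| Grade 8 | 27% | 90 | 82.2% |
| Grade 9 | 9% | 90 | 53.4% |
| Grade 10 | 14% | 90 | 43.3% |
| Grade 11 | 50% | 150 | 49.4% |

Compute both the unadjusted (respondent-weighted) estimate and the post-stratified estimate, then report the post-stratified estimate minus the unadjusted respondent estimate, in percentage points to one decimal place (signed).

Unadjusted (pooled respondent) estimate weights by respondent counts:
  (90/420)×82.2 + (90/420)×53.4 + (90/420)×43.3 + (150/420)×49.4 = 55.9786%
Post-stratifying to population shares instead:
  0.27×82.2 + 0.09×53.4 + 0.14×43.3 + 0.5×49.4 = 57.762%
Difference = 57.762 − 55.9786 = 1.7834 pp.

+1.8 percentage points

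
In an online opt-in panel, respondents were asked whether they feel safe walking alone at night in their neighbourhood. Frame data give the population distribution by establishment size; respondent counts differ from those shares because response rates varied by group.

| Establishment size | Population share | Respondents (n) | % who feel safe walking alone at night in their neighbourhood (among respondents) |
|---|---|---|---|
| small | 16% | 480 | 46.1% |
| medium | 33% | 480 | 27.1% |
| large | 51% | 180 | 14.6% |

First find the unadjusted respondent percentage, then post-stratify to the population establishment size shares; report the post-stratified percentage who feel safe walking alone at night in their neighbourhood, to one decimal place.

Unadjusted (pooled respondent) estimate weights by respondent counts:
  (480/1140)×46.1 + (480/1140)×27.1 + (180/1140)×14.6 = 33.1263%
Reweighting by population establishment size shares:
  0.16×46.1 + 0.33×27.1 + 0.51×14.6 = 23.765%

23.8%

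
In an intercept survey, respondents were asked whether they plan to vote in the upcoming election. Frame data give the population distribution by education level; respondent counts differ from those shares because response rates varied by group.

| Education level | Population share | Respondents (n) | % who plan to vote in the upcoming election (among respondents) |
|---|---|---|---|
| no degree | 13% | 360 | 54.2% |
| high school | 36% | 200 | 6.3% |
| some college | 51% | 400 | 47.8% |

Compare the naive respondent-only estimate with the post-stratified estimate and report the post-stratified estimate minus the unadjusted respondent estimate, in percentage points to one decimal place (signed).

-7.9 percentage points

Naive respondent-only estimate (weights = respondent counts):
  (360/960)×54.2 + (200/960)×6.3 + (400/960)×47.8 = 41.5542%
Post-stratifying to population shares instead:
  0.13×54.2 + 0.36×6.3 + 0.51×47.8 = 33.692%
Difference = 33.692 − 41.5542 = -7.8622 pp.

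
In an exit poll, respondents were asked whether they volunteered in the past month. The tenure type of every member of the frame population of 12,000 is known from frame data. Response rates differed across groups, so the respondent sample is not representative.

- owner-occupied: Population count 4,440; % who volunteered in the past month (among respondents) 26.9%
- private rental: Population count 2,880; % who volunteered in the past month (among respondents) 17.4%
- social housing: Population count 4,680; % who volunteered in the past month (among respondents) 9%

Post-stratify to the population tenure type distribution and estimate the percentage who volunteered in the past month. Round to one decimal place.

Weight each group's respondent value by its population share:
  owner-occupied: (4,440/12,000) × 26.9 = 9.953
  private rental: (2,880/12,000) × 17.4 = 4.176
  social housing: (4,680/12,000) × 9 = 3.51
Post-stratified estimate = 17.639 → 17.6%.

17.6%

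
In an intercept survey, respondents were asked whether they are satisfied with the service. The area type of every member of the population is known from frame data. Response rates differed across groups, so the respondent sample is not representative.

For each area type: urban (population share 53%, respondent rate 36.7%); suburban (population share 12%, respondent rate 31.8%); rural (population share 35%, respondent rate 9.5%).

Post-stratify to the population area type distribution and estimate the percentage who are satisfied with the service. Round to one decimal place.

26.6%

Weight each group's respondent value by its population share:
  urban: 0.53 × 36.7 = 19.451
  suburban: 0.12 × 31.8 = 3.816
  rural: 0.35 × 9.5 = 3.325
Post-stratified estimate = 26.592 → 26.6%.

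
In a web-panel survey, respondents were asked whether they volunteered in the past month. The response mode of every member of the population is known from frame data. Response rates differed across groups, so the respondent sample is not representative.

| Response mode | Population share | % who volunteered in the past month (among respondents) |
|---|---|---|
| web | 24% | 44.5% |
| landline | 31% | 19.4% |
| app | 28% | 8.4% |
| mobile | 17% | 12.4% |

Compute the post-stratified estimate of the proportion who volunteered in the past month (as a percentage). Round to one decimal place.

21.2%

Reweight to the known response mode distribution:
  web: 0.24 × 44.5 = 10.68
  landline: 0.31 × 19.4 = 6.014
  app: 0.28 × 8.4 = 2.352
  mobile: 0.17 × 12.4 = 2.108
Post-stratified estimate = 21.154 → 21.2%.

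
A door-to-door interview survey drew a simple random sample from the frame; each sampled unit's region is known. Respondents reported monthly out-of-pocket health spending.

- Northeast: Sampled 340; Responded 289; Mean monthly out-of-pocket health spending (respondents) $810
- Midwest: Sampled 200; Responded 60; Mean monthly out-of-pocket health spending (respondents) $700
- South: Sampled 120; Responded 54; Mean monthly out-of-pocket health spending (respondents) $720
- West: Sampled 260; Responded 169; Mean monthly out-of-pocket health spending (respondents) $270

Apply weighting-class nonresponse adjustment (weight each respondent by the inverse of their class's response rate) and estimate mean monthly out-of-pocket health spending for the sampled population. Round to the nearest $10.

$620

Response rates by class: Northeast 289/340 = 85%, Midwest 60/200 = 30%, South 54/120 = 45%, West 169/260 = 65%.
Inverse-response-rate weighting restores each class to its sampled count, so class totals weight by n_sampled:
  Northeast: 340 × 810 = 275,400
  Midwest: 200 × 700 = 140,000
  South: 120 × 720 = 86,400
  West: 260 × 270 = 70,200
Adjusted estimate = 572,000 / 920 = 621.739 → $620.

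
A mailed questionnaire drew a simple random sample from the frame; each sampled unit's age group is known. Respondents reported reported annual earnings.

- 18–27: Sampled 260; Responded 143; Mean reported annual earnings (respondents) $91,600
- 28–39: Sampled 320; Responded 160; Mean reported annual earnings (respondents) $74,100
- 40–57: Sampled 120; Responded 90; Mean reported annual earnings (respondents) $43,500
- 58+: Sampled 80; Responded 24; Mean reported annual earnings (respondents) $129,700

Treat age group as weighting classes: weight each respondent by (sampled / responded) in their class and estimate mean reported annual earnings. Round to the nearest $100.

Class response rates: 18–27 143/260 = 55%, 28–39 160/320 = 50%, 40–57 90/120 = 75%, 58+ 24/80 = 30%.
Weighting each respondent by the inverse class response rate inflates each class back to its sampled size, so the class weight is n_sampled:
  18–27: 260 × 91,600 = 23,816,000
  28–39: 320 × 74,100 = 23,712,000
  40–57: 120 × 43,500 = 5,220,000
  58+: 80 × 129,700 = 10,376,000
Adjusted estimate = 63,124,000 / 780 = 80928.2 → $80,900.

$80,900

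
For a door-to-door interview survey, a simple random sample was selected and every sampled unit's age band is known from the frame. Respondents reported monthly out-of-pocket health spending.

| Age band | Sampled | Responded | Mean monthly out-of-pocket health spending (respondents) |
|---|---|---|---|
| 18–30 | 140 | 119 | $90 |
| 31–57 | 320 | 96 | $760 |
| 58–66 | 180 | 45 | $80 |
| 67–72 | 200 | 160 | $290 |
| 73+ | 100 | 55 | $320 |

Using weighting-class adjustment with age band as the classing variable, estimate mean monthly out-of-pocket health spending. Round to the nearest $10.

$380

Class response rates: 18–30 119/140 = 85%, 31–57 96/320 = 30%, 58–66 45/180 = 25%, 67–72 160/200 = 80%, 73+ 55/100 = 55%.
Weighting each respondent by the inverse class response rate inflates each class back to its sampled size, so the class weight is n_sampled:
  18–30: 140 × 90 = 12,600
  31–57: 320 × 760 = 243,200
  58–66: 180 × 80 = 14,400
  67–72: 200 × 290 = 58,000
  73+: 100 × 320 = 32,000
Adjusted estimate = 360,200 / 940 = 383.191 → $380.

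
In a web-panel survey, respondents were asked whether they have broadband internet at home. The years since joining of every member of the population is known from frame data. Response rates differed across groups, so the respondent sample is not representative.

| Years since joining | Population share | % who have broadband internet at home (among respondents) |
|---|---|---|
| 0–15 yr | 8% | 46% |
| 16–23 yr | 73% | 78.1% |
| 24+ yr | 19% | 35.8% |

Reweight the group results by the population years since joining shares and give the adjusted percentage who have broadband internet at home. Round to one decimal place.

67.5%

Each cell contributes population-share × respondent value:
  0–15 yr: 0.08 × 46 = 3.68
  16–23 yr: 0.73 × 78.1 = 57.013
  24+ yr: 0.19 × 35.8 = 6.802
Post-stratified estimate = 67.495 → 67.5%.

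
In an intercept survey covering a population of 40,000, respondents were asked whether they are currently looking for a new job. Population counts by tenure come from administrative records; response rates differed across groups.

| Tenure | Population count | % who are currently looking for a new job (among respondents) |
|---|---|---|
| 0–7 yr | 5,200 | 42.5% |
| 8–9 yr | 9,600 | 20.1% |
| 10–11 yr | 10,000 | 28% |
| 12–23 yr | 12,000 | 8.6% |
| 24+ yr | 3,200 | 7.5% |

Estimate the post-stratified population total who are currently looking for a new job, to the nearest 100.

Apply each group's respondent rate to its population count:
  0–7 yr: 5,200 × 42.5% = 2210
  8–9 yr: 9,600 × 20.1% = 1929.6
  10–11 yr: 10,000 × 28% = 2800
  12–23 yr: 12,000 × 8.6% = 1032
  24+ yr: 3,200 × 7.5% = 240
Estimated total = 8211.6 → 8,200.

8,200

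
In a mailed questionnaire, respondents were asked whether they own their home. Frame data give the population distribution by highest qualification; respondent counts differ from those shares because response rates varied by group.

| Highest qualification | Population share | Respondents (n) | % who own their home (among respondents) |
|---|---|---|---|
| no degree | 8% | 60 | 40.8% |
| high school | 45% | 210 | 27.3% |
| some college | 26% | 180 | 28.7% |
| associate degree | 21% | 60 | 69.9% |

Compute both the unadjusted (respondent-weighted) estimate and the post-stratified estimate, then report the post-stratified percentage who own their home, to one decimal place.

37.7%

Unadjusted (pooled respondent) estimate weights by respondent counts:
  (60/510)×40.8 + (210/510)×27.3 + (180/510)×28.7 + (60/510)×69.9 = 34.3941%
Post-stratified estimate weights by population shares:
  0.08×40.8 + 0.45×27.3 + 0.26×28.7 + 0.21×69.9 = 37.69%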